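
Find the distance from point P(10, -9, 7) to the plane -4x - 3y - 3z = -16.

distance = |a·x₀ + b·y₀ + c·z₀ - d| / √(a² + b² + c²)
  = |(-4)·10 + (-3)·(-9) + (-3)·7 - (-16)| / √((-4)² + (-3)² + (-3)²)
  = |-40 + 27 - 21 + 16| / √(16 + 9 + 9)
  = |-18| / √34
  = 18 / 5.831
  ≈ 3.087

3.087


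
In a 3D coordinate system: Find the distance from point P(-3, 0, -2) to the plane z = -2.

distance = |a·x₀ + b·y₀ + c·z₀ - d| / √(a² + b² + c²)
  = |0·(-3) + 0·0 + 1·(-2) - (-2)| / √(0² + 0² + 1²)
  = |0 + 0 - 2 + 2| / √(0 + 0 + 1)
  = |0| / √1
  = 0 / 1
  ≈ 0

0


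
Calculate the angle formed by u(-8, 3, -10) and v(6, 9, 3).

u·v = (-8)·6 + 3·9 + (-10)·3 = -48 + 27 - 30 = -51
|u| = √((-8)² + 3² + (-10)²) = √173 ≈ 13.15
|v| = √(6² + 9² + 3²) = √126 ≈ 11.22
cos θ = (u·v)/(|u||v|) = -51/(13.15·11.22) ≈ -0.3454
θ = arccos(-0.3454) ≈ 110.2°

110.2°


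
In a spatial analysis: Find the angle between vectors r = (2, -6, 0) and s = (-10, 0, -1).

r·s = 2·(-10) + (-6)·0 + 0·(-1) = -20 + 0 + 0 = -20
|r| = √(2² + (-6)² + 0²) = √40 ≈ 6.325
|s| = √((-10)² + 0² + (-1)²) = √101 ≈ 10.05
cos θ = (r·s)/(|r||s|) = -20/(6.325·10.05) ≈ -0.3147
θ = arccos(-0.3147) ≈ 108.3°

108.3°


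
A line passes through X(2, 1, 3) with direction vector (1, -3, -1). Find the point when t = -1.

P(t) = X + t·d
  = (2 + 1·(-1), 1 + (-3)·(-1), 3 + (-1)·(-1))
  = (2 - 1, 1 + 3, 3 + 1)
  = (1, 4, 4)

(1, 4, 4)


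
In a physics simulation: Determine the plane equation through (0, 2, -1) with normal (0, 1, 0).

The plane through P with normal n = (a, b, c) satisfies n·(r - P) = 0,
i.e. ax + by + cz = a·x₀ + b·y₀ + c·z₀.
d = 0·0 + 1·2 + 0·(-1)
  = 0 + 2 + 0
  = 2
Equation: y = 2

y = 2


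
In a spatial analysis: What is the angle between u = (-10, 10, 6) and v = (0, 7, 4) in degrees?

u·v = (-10)·0 + 10·7 + 6·4 = 0 + 70 + 24 = 94
|u| = √((-10)² + 10² + 6²) = √236 ≈ 15.36
|v| = √(0² + 7² + 4²) = √65 ≈ 8.062
cos θ = (u·v)/(|u||v|) = 94/(15.36·8.062) ≈ 0.759
θ = arccos(0.759) ≈ 40.63°

40.63°


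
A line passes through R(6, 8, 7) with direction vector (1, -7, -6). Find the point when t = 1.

P(t) = R + t·d
  = (6 + 1·1, 8 + (-7)·1, 7 + (-6)·1)
  = (6 + 1, 8 - 7, 7 - 6)
  = (7, 1, 1)

(7, 1, 1)


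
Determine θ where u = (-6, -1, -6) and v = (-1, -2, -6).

u·v = (-6)·(-1) + (-1)·(-2) + (-6)·(-6) = 6 + 2 + 36 = 44
|u| = √((-6)² + (-1)² + (-6)²) = √73 ≈ 8.544
|v| = √((-1)² + (-2)² + (-6)²) = √41 ≈ 6.403
cos θ = (u·v)/(|u||v|) = 44/(8.544·6.403) ≈ 0.8043
θ = arccos(0.8043) ≈ 36.46°

36.46°


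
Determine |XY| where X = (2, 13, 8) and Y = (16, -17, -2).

d = √[(x₂-x₁)² + (y₂-y₁)² + (z₂-z₁)²]
  = √[14² + (-30)² + (-10)²]
  = √[196 + 900 + 100]
  = √1196
  ≈ 34.58

34.58


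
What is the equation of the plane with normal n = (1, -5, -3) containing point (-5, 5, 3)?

The plane through P with normal n = (a, b, c) satisfies n·(r - P) = 0,
i.e. ax + by + cz = a·x₀ + b·y₀ + c·z₀.
d = 1·(-5) + (-5)·5 + (-3)·3
  = -5 - 25 - 9
  = -39
Equation: x - 5y - 3z = -39

x - 5y - 3z = -39


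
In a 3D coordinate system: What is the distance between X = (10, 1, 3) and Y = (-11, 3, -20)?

d = √[(x₂-x₁)² + (y₂-y₁)² + (z₂-z₁)²]
  = √[(-21)² + 2² + (-23)²]
  = √[441 + 4 + 529]
  = √974
  ≈ 31.21

31.21


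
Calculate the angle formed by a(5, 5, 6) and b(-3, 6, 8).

a·b = 5·(-3) + 5·6 + 6·8 = -15 + 30 + 48 = 63
|a| = √(5² + 5² + 6²) = √86 ≈ 9.274
|b| = √((-3)² + 6² + 8²) = √109 ≈ 10.44
cos θ = (a·b)/(|a||b|) = 63/(9.274·10.44) ≈ 0.6507
θ = arccos(0.6507) ≈ 49.41°

49.41°


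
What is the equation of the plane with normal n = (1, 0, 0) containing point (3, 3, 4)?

The plane through P with normal n = (a, b, c) satisfies n·(r - P) = 0,
i.e. ax + by + cz = a·x₀ + b·y₀ + c·z₀.
d = 1·3 + 0·3 + 0·4
  = 3 + 0 + 0
  = 3
Equation: x = 3

x = 3


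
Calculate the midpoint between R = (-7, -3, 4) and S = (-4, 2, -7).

M = ((x₁+x₂)/2, (y₁+y₂)/2, (z₁+z₂)/2)
  = ((-7 - 4)/2, (-3 + 2)/2, (4 - 7)/2)
  = (-11/2, -1/2, -3/2)
  = (-5.5, -0.5, -1.5)

(-5.5, -0.5, -1.5)


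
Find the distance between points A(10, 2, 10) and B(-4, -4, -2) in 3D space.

d = √[(x₂-x₁)² + (y₂-y₁)² + (z₂-z₁)²]
  = √[(-14)² + (-6)² + (-12)²]
  = √[196 + 36 + 144]
  = √376
  ≈ 19.39

19.39


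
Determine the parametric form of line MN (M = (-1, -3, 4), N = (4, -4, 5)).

Direction vector d = N - M = (4 + 1, -4 + 3, 5 - 4) = (5, -1, 1)
Parametric form r = M + t·d:
x = -1 + 5t, y = -3 - t, z = 4 + t

x = -1 + 5t, y = -3 - t, z = 4 + t


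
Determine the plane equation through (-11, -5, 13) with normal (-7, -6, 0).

The plane through P with normal n = (a, b, c) satisfies n·(r - P) = 0,
i.e. ax + by + cz = a·x₀ + b·y₀ + c·z₀.
d = (-7)·(-11) + (-6)·(-5) + 0·13
  = 77 + 30 + 0
  = 107
Equation: -7x - 6y = 107

-7x - 6y = 107


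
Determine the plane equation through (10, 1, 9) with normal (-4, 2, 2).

The plane through P with normal n = (a, b, c) satisfies n·(r - P) = 0,
i.e. ax + by + cz = a·x₀ + b·y₀ + c·z₀.
d = (-4)·10 + 2·1 + 2·9
  = -40 + 2 + 18
  = -20
Equation: -4x + 2y + 2z = -20

-4x + 2y + 2z = -20


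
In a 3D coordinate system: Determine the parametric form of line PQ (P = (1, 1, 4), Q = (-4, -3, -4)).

Direction vector d = Q - P = (-4 - 1, -3 - 1, -4 - 4) = (-5, -4, -8)
Parametric form r = P + t·d:
x = 1 - 5t, y = 1 - 4t, z = 4 - 8t

x = 1 - 5t, y = 1 - 4t, z = 4 - 8t


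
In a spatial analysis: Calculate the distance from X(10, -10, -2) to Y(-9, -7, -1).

d = √[(x₂-x₁)² + (y₂-y₁)² + (z₂-z₁)²]
  = √[(-19)² + 3² + 1²]
  = √[361 + 9 + 1]
  = √371
  ≈ 19.26

19.26


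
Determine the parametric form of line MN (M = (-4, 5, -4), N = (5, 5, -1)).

Direction vector d = N - M = (5 + 4, 5 - 5, -1 + 4) = (9, 0, 3)
Parametric form r = M + t·d:
x = -4 + 9t, y = 5, z = -4 + 3t

x = -4 + 9t, y = 5, z = -4 + 3t


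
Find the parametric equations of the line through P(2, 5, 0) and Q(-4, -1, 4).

Direction vector d = Q - P = (-4 - 2, -1 - 5, 4 + 0) = (-6, -6, 4)
Parametric form r = P + t·d:
x = 2 - 6t, y = 5 - 6t, z = 0 + 4t

x = 2 - 6t, y = 5 - 6t, z = 0 + 4t


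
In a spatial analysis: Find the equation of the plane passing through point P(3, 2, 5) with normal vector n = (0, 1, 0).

The plane through P with normal n = (a, b, c) satisfies n·(r - P) = 0,
i.e. ax + by + cz = a·x₀ + b·y₀ + c·z₀.
d = 0·3 + 1·2 + 0·5
  = 0 + 2 + 0
  = 2
Equation: y = 2

y = 2


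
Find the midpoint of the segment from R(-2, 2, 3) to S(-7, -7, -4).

M = ((x₁+x₂)/2, (y₁+y₂)/2, (z₁+z₂)/2)
  = ((-2 - 7)/2, (2 - 7)/2, (3 - 4)/2)
  = (-9/2, -5/2, -1/2)
  = (-4.5, -2.5, -0.5)

(-4.5, -2.5, -0.5)


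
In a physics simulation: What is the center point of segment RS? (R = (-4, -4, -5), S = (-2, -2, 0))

M = ((x₁+x₂)/2, (y₁+y₂)/2, (z₁+z₂)/2)
  = ((-4 - 2)/2, (-4 - 2)/2, (-5 + 0)/2)
  = (-6/2, -6/2, -5/2)
  = (-3, -3, -2.5)

(-3, -3, -2.5)


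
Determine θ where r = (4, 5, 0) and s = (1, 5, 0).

r·s = 4·1 + 5·5 + 0·0 = 4 + 25 + 0 = 29
|r| = √(4² + 5² + 0²) = √41 ≈ 6.403
|s| = √(1² + 5² + 0²) = √26 ≈ 5.099
cos θ = (r·s)/(|r||s|) = 29/(6.403·5.099) ≈ 0.8882
θ = arccos(0.8882) ≈ 27.35°

27.35°


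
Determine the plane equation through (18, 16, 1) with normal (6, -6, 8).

The plane through P with normal n = (a, b, c) satisfies n·(r - P) = 0,
i.e. ax + by + cz = a·x₀ + b·y₀ + c·z₀.
d = 6·18 + (-6)·16 + 8·1
  = 108 - 96 + 8
  = 20
Equation: 6x - 6y + 8z = 20

6x - 6y + 8z = 20


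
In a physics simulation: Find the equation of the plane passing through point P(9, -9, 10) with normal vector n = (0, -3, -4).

The plane through P with normal n = (a, b, c) satisfies n·(r - P) = 0,
i.e. ax + by + cz = a·x₀ + b·y₀ + c·z₀.
d = 0·9 + (-3)·(-9) + (-4)·10
  = 0 + 27 - 40
  = -13
Equation: -3y - 4z = -13

-3y - 4z = -13


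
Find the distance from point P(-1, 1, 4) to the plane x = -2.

distance = |a·x₀ + b·y₀ + c·z₀ - d| / √(a² + b² + c²)
  = |1·(-1) + 0·1 + 0·4 - (-2)| / √(1² + 0² + 0²)
  = |-1 + 0 + 0 + 2| / √(1 + 0 + 0)
  = |1| / √1
  = 1 / 1
  ≈ 1

1


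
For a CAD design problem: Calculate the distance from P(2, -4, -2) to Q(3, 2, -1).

d = √[(x₂-x₁)² + (y₂-y₁)² + (z₂-z₁)²]
  = √[1² + 6² + 1²]
  = √[1 + 36 + 1]
  = √38
  ≈ 6.164

6.164


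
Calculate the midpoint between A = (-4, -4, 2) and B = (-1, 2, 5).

M = ((x₁+x₂)/2, (y₁+y₂)/2, (z₁+z₂)/2)
  = ((-4 - 1)/2, (-4 + 2)/2, (2 + 5)/2)
  = (-5/2, -2/2, 7/2)
  = (-2.5, -1, 3.5)

(-2.5, -1, 3.5)


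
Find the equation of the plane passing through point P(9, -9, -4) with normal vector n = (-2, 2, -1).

The plane through P with normal n = (a, b, c) satisfies n·(r - P) = 0,
i.e. ax + by + cz = a·x₀ + b·y₀ + c·z₀.
d = (-2)·9 + 2·(-9) + (-1)·(-4)
  = -18 - 18 + 4
  = -32
Equation: -2x + 2y - z = -32

-2x + 2y - z = -32


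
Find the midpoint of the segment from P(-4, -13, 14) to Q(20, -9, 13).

M = ((x₁+x₂)/2, (y₁+y₂)/2, (z₁+z₂)/2)
  = ((-4 + 20)/2, (-13 - 9)/2, (14 + 13)/2)
  = (16/2, -22/2, 27/2)
  = (8, -11, 13.5)

(8, -11, 13.5)


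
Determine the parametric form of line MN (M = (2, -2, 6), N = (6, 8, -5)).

Direction vector d = N - M = (6 - 2, 8 + 2, -5 - 6) = (4, 10, -11)
Parametric form r = M + t·d:
x = 2 + 4t, y = -2 + 10t, z = 6 - 11t

x = 2 + 4t, y = -2 + 10t, z = 6 - 11t


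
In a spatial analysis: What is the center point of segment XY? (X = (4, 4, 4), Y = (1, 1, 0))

M = ((x₁+x₂)/2, (y₁+y₂)/2, (z₁+z₂)/2)
  = ((4 + 1)/2, (4 + 1)/2, (4 + 0)/2)
  = (5/2, 5/2, 4/2)
  = (2.5, 2.5, 2)

(2.5, 2.5, 2)


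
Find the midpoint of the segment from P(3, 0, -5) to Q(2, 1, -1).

M = ((x₁+x₂)/2, (y₁+y₂)/2, (z₁+z₂)/2)
  = ((3 + 2)/2, (0 + 1)/2, (-5 - 1)/2)
  = (5/2, 1/2, -6/2)
  = (2.5, 0.5, -3)

(2.5, 0.5, -3)


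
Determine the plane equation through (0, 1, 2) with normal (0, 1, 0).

The plane through P with normal n = (a, b, c) satisfies n·(r - P) = 0,
i.e. ax + by + cz = a·x₀ + b·y₀ + c·z₀.
d = 0·0 + 1·1 + 0·2
  = 0 + 1 + 0
  = 1
Equation: y = 1

y = 1


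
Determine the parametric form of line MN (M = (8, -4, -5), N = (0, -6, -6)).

Direction vector d = N - M = (0 - 8, -6 + 4, -6 + 5) = (-8, -2, -1)
Parametric form r = M + t·d:
x = 8 - 8t, y = -4 - 2t, z = -5 - t

x = 8 - 8t, y = -4 - 2t, z = -5 - t


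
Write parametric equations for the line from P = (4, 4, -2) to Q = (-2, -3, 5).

Direction vector d = Q - P = (-2 - 4, -3 - 4, 5 + 2) = (-6, -7, 7)
Parametric form r = P + t·d:
x = 4 - 6t, y = 4 - 7t, z = -2 + 7t

x = 4 - 6t, y = 4 - 7t, z = -2 + 7t


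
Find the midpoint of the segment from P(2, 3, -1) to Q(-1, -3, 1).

M = ((x₁+x₂)/2, (y₁+y₂)/2, (z₁+z₂)/2)
  = ((2 - 1)/2, (3 - 3)/2, (-1 + 1)/2)
  = (1/2, 0/2, 0/2)
  = (0.5, 0, 0)

(0.5, 0, 0)


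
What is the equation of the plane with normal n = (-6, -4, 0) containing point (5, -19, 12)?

The plane through P with normal n = (a, b, c) satisfies n·(r - P) = 0,
i.e. ax + by + cz = a·x₀ + b·y₀ + c·z₀.
d = (-6)·5 + (-4)·(-19) + 0·12
  = -30 + 76 + 0
  = 46
Equation: -6x - 4y = 46

-6x - 4y = 46


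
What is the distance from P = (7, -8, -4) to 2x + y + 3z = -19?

distance = |a·x₀ + b·y₀ + c·z₀ - d| / √(a² + b² + c²)
  = |2·7 + 1·(-8) + 3·(-4) - (-19)| / √(2² + 1² + 3²)
  = |14 - 8 - 12 + 19| / √(4 + 1 + 9)
  = |13| / √14
  = 13 / 3.742
  ≈ 3.474

3.474


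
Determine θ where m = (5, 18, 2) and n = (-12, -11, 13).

m·n = 5·(-12) + 18·(-11) + 2·13 = -60 - 198 + 26 = -232
|m| = √(5² + 18² + 2²) = √353 ≈ 18.79
|n| = √((-12)² + (-11)² + 13²) = √434 ≈ 20.83
cos θ = (m·n)/(|m||n|) = -232/(18.79·20.83) ≈ -0.5927
θ = arccos(-0.5927) ≈ 126.4°

126.4°


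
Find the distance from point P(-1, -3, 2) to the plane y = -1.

distance = |a·x₀ + b·y₀ + c·z₀ - d| / √(a² + b² + c²)
  = |0·(-1) + 1·(-3) + 0·2 - (-1)| / √(0² + 1² + 0²)
  = |0 - 3 + 0 + 1| / √(0 + 1 + 0)
  = |-2| / √1
  = 2 / 1
  ≈ 2

2


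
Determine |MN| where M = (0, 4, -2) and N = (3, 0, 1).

d = √[(x₂-x₁)² + (y₂-y₁)² + (z₂-z₁)²]
  = √[3² + (-4)² + 3²]
  = √[9 + 16 + 9]
  = √34
  ≈ 5.831

5.831


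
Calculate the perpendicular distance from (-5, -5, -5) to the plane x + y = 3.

distance = |a·x₀ + b·y₀ + c·z₀ - d| / √(a² + b² + c²)
  = |1·(-5) + 1·(-5) + 0·(-5) - 3| / √(1² + 1² + 0²)
  = |-5 - 5 + 0 - 3| / √(1 + 1 + 0)
  = |-13| / √2
  = 13 / 1.414
  ≈ 9.192

9.192


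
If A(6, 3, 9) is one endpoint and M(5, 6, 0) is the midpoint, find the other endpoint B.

B = 2M - A
  = (2·5 - 6, 2·6 - 3, 2·0 - 9)
  = (10 - 6, 12 - 3, 0 - 9)
  = (4, 9, -9)

(4, 9, -9)


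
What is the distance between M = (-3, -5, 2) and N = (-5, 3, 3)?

d = √[(x₂-x₁)² + (y₂-y₁)² + (z₂-z₁)²]
  = √[(-2)² + 8² + 1²]
  = √[4 + 64 + 1]
  = √69
  ≈ 8.307

8.307


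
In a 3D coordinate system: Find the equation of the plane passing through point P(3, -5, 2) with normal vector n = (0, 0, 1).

The plane through P with normal n = (a, b, c) satisfies n·(r - P) = 0,
i.e. ax + by + cz = a·x₀ + b·y₀ + c·z₀.
d = 0·3 + 0·(-5) + 1·2
  = 0 + 0 + 2
  = 2
Equation: z = 2

z = 2


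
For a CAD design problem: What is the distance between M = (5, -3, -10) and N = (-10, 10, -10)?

d = √[(x₂-x₁)² + (y₂-y₁)² + (z₂-z₁)²]
  = √[(-15)² + 13² + 0²]
  = √[225 + 169 + 0]
  = √394
  ≈ 19.85

19.85


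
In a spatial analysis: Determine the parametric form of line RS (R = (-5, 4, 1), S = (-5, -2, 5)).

Direction vector d = S - R = (-5 + 5, -2 - 4, 5 - 1) = (0, -6, 4)
Parametric form r = R + t·d:
x = -5, y = 4 - 6t, z = 1 + 4t

x = -5, y = 4 - 6t, z = 1 + 4t


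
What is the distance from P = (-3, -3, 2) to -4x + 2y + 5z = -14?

distance = |a·x₀ + b·y₀ + c·z₀ - d| / √(a² + b² + c²)
  = |(-4)·(-3) + 2·(-3) + 5·2 - (-14)| / √((-4)² + 2² + 5²)
  = |12 - 6 + 10 + 14| / √(16 + 4 + 25)
  = |30| / √45
  = 30 / 6.708
  ≈ 4.472

4.472


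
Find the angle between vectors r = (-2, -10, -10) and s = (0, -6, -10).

r·s = (-2)·0 + (-10)·(-6) + (-10)·(-10) = 0 + 60 + 100 = 160
|r| = √((-2)² + (-10)² + (-10)²) = √204 ≈ 14.28
|s| = √(0² + (-6)² + (-10)²) = √136 ≈ 11.66
cos θ = (r·s)/(|r||s|) = 160/(14.28·11.66) ≈ 0.9606
θ = arccos(0.9606) ≈ 16.14°

16.14°


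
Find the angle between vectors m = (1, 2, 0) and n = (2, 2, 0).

m·n = 1·2 + 2·2 + 0·0 = 2 + 4 + 0 = 6
|m| = √(1² + 2² + 0²) = √5 ≈ 2.236
|n| = √(2² + 2² + 0²) = √8 ≈ 2.828
cos θ = (m·n)/(|m||n|) = 6/(2.236·2.828) ≈ 0.9487
θ = arccos(0.9487) ≈ 18.43°

18.43°


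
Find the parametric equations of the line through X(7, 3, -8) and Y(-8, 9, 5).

Direction vector d = Y - X = (-8 - 7, 9 - 3, 5 + 8) = (-15, 6, 13)
Parametric form r = X + t·d:
x = 7 - 15t, y = 3 + 6t, z = -8 + 13t

x = 7 - 15t, y = 3 + 6t, z = -8 + 13t


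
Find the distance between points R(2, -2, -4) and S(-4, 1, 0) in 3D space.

d = √[(x₂-x₁)² + (y₂-y₁)² + (z₂-z₁)²]
  = √[(-6)² + 3² + 4²]
  = √[36 + 9 + 16]
  = √61
  ≈ 7.81

7.81


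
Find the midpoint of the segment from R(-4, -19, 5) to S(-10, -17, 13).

M = ((x₁+x₂)/2, (y₁+y₂)/2, (z₁+z₂)/2)
  = ((-4 - 10)/2, (-19 - 17)/2, (5 + 13)/2)
  = (-14/2, -36/2, 18/2)
  = (-7, -18, 9)

(-7, -18, 9)


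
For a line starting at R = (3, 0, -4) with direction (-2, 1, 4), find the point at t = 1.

P(t) = R + t·d
  = (3 + (-2)·1, 0 + 1·1, -4 + 4·1)
  = (3 - 2, 0 + 1, -4 + 4)
  = (1, 1, 0)

(1, 1, 0)


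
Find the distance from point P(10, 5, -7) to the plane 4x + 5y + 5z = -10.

distance = |a·x₀ + b·y₀ + c·z₀ - d| / √(a² + b² + c²)
  = |4·10 + 5·5 + 5·(-7) - (-10)| / √(4² + 5² + 5²)
  = |40 + 25 - 35 + 10| / √(16 + 25 + 25)
  = |40| / √66
  = 40 / 8.124
  ≈ 4.924

4.924


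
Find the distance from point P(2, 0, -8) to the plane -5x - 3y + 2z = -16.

distance = |a·x₀ + b·y₀ + c·z₀ - d| / √(a² + b² + c²)
  = |(-5)·2 + (-3)·0 + 2·(-8) - (-16)| / √((-5)² + (-3)² + 2²)
  = |-10 + 0 - 16 + 16| / √(25 + 9 + 4)
  = |-10| / √38
  = 10 / 6.164
  ≈ 1.622

1.622


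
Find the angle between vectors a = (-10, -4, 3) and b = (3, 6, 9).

a·b = (-10)·3 + (-4)·6 + 3·9 = -30 - 24 + 27 = -27
|a| = √((-10)² + (-4)² + 3²) = √125 ≈ 11.18
|b| = √(3² + 6² + 9²) = √126 ≈ 11.22
cos θ = (a·b)/(|a||b|) = -27/(11.18·11.22) ≈ -0.2151
θ = arccos(-0.2151) ≈ 102.4°

102.4°


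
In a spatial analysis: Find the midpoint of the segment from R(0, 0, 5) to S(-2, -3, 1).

M = ((x₁+x₂)/2, (y₁+y₂)/2, (z₁+z₂)/2)
  = ((0 - 2)/2, (0 - 3)/2, (5 + 1)/2)
  = (-2/2, -3/2, 6/2)
  = (-1, -1.5, 3)

(-1, -1.5, 3)


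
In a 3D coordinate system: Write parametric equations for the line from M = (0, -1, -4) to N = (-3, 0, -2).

Direction vector d = N - M = (-3 + 0, 0 + 1, -2 + 4) = (-3, 1, 2)
Parametric form r = M + t·d:
x = 0 - 3t, y = -1 + t, z = -4 + 2t

x = 0 - 3t, y = -1 + t, z = -4 + 2t


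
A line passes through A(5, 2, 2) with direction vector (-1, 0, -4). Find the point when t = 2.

P(t) = A + t·d
  = (5 + (-1)·2, 2 + 0·2, 2 + (-4)·2)
  = (5 - 2, 2 + 0, 2 - 8)
  = (3, 2, -6)

(3, 2, -6)


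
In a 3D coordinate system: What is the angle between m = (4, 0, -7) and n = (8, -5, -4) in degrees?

m·n = 4·8 + 0·(-5) + (-7)·(-4) = 32 + 0 + 28 = 60
|m| = √(4² + 0² + (-7)²) = √65 ≈ 8.062
|n| = √(8² + (-5)² + (-4)²) = √105 ≈ 10.25
cos θ = (m·n)/(|m||n|) = 60/(8.062·10.25) ≈ 0.7263
θ = arccos(0.7263) ≈ 43.43°

43.43°


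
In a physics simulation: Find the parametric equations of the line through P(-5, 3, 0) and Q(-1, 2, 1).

Direction vector d = Q - P = (-1 + 5, 2 - 3, 1 + 0) = (4, -1, 1)
Parametric form r = P + t·d:
x = -5 + 4t, y = 3 - t, z = 0 + t

x = -5 + 4t, y = 3 - t, z = 0 + t


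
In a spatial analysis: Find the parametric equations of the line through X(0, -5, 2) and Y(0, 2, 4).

Direction vector d = Y - X = (0 + 0, 2 + 5, 4 - 2) = (0, 7, 2)
Parametric form r = X + t·d:
x = 0, y = -5 + 7t, z = 2 + 2t

x = 0, y = -5 + 7t, z = 2 + 2t


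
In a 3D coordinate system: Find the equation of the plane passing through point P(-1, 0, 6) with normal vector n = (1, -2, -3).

The plane through P with normal n = (a, b, c) satisfies n·(r - P) = 0,
i.e. ax + by + cz = a·x₀ + b·y₀ + c·z₀.
d = 1·(-1) + (-2)·0 + (-3)·6
  = -1 + 0 - 18
  = -19
Equation: x - 2y - 3z = -19

x - 2y - 3z = -19


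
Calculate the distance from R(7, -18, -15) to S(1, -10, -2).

d = √[(x₂-x₁)² + (y₂-y₁)² + (z₂-z₁)²]
  = √[(-6)² + 8² + 13²]
  = √[36 + 64 + 169]
  = √269
  ≈ 16.4

16.4


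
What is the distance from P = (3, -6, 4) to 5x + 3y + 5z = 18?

distance = |a·x₀ + b·y₀ + c·z₀ - d| / √(a² + b² + c²)
  = |5·3 + 3·(-6) + 5·4 - 18| / √(5² + 3² + 5²)
  = |15 - 18 + 20 - 18| / √(25 + 9 + 25)
  = |-1| / √59
  = 1 / 7.681
  ≈ 0.1302

0.1302


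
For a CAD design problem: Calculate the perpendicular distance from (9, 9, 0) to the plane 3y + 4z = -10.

distance = |a·x₀ + b·y₀ + c·z₀ - d| / √(a² + b² + c²)
  = |0·9 + 3·9 + 4·0 - (-10)| / √(0² + 3² + 4²)
  = |0 + 27 + 0 + 10| / √(0 + 9 + 16)
  = |37| / √25
  = 37 / 5
  ≈ 7.4

7.4


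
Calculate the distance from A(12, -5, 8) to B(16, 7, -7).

d = √[(x₂-x₁)² + (y₂-y₁)² + (z₂-z₁)²]
  = √[4² + 12² + (-15)²]
  = √[16 + 144 + 225]
  = √385
  ≈ 19.62

19.62


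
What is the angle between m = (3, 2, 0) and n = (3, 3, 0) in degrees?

m·n = 3·3 + 2·3 + 0·0 = 9 + 6 + 0 = 15
|m| = √(3² + 2² + 0²) = √13 ≈ 3.606
|n| = √(3² + 3² + 0²) = √18 ≈ 4.243
cos θ = (m·n)/(|m||n|) = 15/(3.606·4.243) ≈ 0.9806
θ = arccos(0.9806) ≈ 11.31°

11.31°


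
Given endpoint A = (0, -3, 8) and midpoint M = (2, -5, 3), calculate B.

B = 2M - A
  = (2·2 - 0, 2·(-5) - (-3), 2·3 - 8)
  = (4 + 0, -10 + 3, 6 - 8)
  = (4, -7, -2)

(4, -7, -2)


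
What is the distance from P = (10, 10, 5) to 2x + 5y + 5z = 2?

distance = |a·x₀ + b·y₀ + c·z₀ - d| / √(a² + b² + c²)
  = |2·10 + 5·10 + 5·5 - 2| / √(2² + 5² + 5²)
  = |20 + 50 + 25 - 2| / √(4 + 25 + 25)
  = |93| / √54
  = 93 / 7.348
  ≈ 12.66

12.66


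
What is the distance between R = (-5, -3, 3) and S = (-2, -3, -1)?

d = √[(x₂-x₁)² + (y₂-y₁)² + (z₂-z₁)²]
  = √[3² + 0² + (-4)²]
  = √[9 + 0 + 16]
  = √25
  ≈ 5

5


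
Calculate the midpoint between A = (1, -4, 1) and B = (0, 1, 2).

M = ((x₁+x₂)/2, (y₁+y₂)/2, (z₁+z₂)/2)
  = ((1 + 0)/2, (-4 + 1)/2, (1 + 2)/2)
  = (1/2, -3/2, 3/2)
  = (0.5, -1.5, 1.5)

(0.5, -1.5, 1.5)


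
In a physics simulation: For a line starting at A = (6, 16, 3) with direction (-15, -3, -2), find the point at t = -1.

P(t) = A + t·d
  = (6 + (-15)·(-1), 16 + (-3)·(-1), 3 + (-2)·(-1))
  = (6 + 15, 16 + 3, 3 + 2)
  = (21, 19, 5)

(21, 19, 5)


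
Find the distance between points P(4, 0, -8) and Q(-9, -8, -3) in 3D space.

d = √[(x₂-x₁)² + (y₂-y₁)² + (z₂-z₁)²]
  = √[(-13)² + (-8)² + 5²]
  = √[169 + 64 + 25]
  = √258
  ≈ 16.06

16.06


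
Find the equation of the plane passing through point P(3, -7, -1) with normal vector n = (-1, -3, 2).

The plane through P with normal n = (a, b, c) satisfies n·(r - P) = 0,
i.e. ax + by + cz = a·x₀ + b·y₀ + c·z₀.
d = (-1)·3 + (-3)·(-7) + 2·(-1)
  = -3 + 21 - 2
  = 16
Equation: -x - 3y + 2z = 16

-x - 3y + 2z = 16


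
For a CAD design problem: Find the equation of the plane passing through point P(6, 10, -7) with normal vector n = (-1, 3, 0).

The plane through P with normal n = (a, b, c) satisfies n·(r - P) = 0,
i.e. ax + by + cz = a·x₀ + b·y₀ + c·z₀.
d = (-1)·6 + 3·10 + 0·(-7)
  = -6 + 30 + 0
  = 24
Equation: -x + 3y = 24

-x + 3y = 24


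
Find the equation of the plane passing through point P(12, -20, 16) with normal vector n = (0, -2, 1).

The plane through P with normal n = (a, b, c) satisfies n·(r - P) = 0,
i.e. ax + by + cz = a·x₀ + b·y₀ + c·z₀.
d = 0·12 + (-2)·(-20) + 1·16
  = 0 + 40 + 16
  = 56
Equation: -2y + z = 56

-2y + z = 56


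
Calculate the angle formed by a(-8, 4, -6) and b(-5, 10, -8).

a·b = (-8)·(-5) + 4·10 + (-6)·(-8) = 40 + 40 + 48 = 128
|a| = √((-8)² + 4² + (-6)²) = √116 ≈ 10.77
|b| = √((-5)² + 10² + (-8)²) = √189 ≈ 13.75
cos θ = (a·b)/(|a||b|) = 128/(10.77·13.75) ≈ 0.8645
θ = arccos(0.8645) ≈ 30.18°

30.18°


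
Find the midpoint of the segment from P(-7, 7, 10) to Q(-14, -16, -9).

M = ((x₁+x₂)/2, (y₁+y₂)/2, (z₁+z₂)/2)
  = ((-7 - 14)/2, (7 - 16)/2, (10 - 9)/2)
  = (-21/2, -9/2, 1/2)
  = (-10.5, -4.5, 0.5)

(-10.5, -4.5, 0.5)


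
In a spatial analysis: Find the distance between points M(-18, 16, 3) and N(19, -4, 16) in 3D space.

d = √[(x₂-x₁)² + (y₂-y₁)² + (z₂-z₁)²]
  = √[37² + (-20)² + 13²]
  = √[1369 + 400 + 169]
  = √1938
  ≈ 44.02

44.02


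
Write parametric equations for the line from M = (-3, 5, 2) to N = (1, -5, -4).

Direction vector d = N - M = (1 + 3, -5 - 5, -4 - 2) = (4, -10, -6)
Parametric form r = M + t·d:
x = -3 + 4t, y = 5 - 10t, z = 2 - 6t

x = -3 + 4t, y = 5 - 10t, z = 2 - 6t


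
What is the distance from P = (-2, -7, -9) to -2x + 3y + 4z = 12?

distance = |a·x₀ + b·y₀ + c·z₀ - d| / √(a² + b² + c²)
  = |(-2)·(-2) + 3·(-7) + 4·(-9) - 12| / √((-2)² + 3² + 4²)
  = |4 - 21 - 36 - 12| / √(4 + 9 + 16)
  = |-65| / √29
  = 65 / 5.385
  ≈ 12.07

12.07


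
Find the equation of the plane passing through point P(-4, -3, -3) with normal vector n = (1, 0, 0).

The plane through P with normal n = (a, b, c) satisfies n·(r - P) = 0,
i.e. ax + by + cz = a·x₀ + b·y₀ + c·z₀.
d = 1·(-4) + 0·(-3) + 0·(-3)
  = -4 + 0 + 0
  = -4
Equation: x = -4

x = -4


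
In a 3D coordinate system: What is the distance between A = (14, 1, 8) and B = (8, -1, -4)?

d = √[(x₂-x₁)² + (y₂-y₁)² + (z₂-z₁)²]
  = √[(-6)² + (-2)² + (-12)²]
  = √[36 + 4 + 144]
  = √184
  ≈ 13.56

13.56


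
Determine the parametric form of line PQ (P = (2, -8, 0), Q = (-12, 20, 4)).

Direction vector d = Q - P = (-12 - 2, 20 + 8, 4 + 0) = (-14, 28, 4)
Parametric form r = P + t·d:
x = 2 - 14t, y = -8 + 28t, z = 0 + 4t

x = 2 - 14t, y = -8 + 28t, z = 0 + 4t


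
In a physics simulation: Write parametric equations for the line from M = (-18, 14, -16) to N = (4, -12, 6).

Direction vector d = N - M = (4 + 18, -12 - 14, 6 + 16) = (22, -26, 22)
Parametric form r = M + t·d:
x = -18 + 22t, y = 14 - 26t, z = -16 + 22t

x = -18 + 22t, y = 14 - 26t, z = -16 + 22t


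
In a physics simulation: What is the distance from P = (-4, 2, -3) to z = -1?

distance = |a·x₀ + b·y₀ + c·z₀ - d| / √(a² + b² + c²)
  = |0·(-4) + 0·2 + 1·(-3) - (-1)| / √(0² + 0² + 1²)
  = |0 + 0 - 3 + 1| / √(0 + 0 + 1)
  = |-2| / √1
  = 2 / 1
  ≈ 2

2


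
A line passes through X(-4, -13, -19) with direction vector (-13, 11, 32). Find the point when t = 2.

P(t) = X + t·d
  = (-4 + (-13)·2, -13 + 11·2, -19 + 32·2)
  = (-4 - 26, -13 + 22, -19 + 64)
  = (-30, 9, 45)

(-30, 9, 45)


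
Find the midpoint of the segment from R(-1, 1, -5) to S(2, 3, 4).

M = ((x₁+x₂)/2, (y₁+y₂)/2, (z₁+z₂)/2)
  = ((-1 + 2)/2, (1 + 3)/2, (-5 + 4)/2)
  = (1/2, 4/2, -1/2)
  = (0.5, 2, -0.5)

(0.5, 2, -0.5)


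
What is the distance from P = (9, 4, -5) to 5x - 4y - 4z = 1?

distance = |a·x₀ + b·y₀ + c·z₀ - d| / √(a² + b² + c²)
  = |5·9 + (-4)·4 + (-4)·(-5) - 1| / √(5² + (-4)² + (-4)²)
  = |45 - 16 + 20 - 1| / √(25 + 16 + 16)
  = |48| / √57
  = 48 / 7.55
  ≈ 6.358

6.358


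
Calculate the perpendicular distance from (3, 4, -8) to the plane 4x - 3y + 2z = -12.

distance = |a·x₀ + b·y₀ + c·z₀ - d| / √(a² + b² + c²)
  = |4·3 + (-3)·4 + 2·(-8) - (-12)| / √(4² + (-3)² + 2²)
  = |12 - 12 - 16 + 12| / √(16 + 9 + 4)
  = |-4| / √29
  = 4 / 5.385
  ≈ 0.7428

0.7428


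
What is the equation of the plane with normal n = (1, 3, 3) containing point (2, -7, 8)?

The plane through P with normal n = (a, b, c) satisfies n·(r - P) = 0,
i.e. ax + by + cz = a·x₀ + b·y₀ + c·z₀.
d = 1·2 + 3·(-7) + 3·8
  = 2 - 21 + 24
  = 5
Equation: x + 3y + 3z = 5

x + 3y + 3z = 5


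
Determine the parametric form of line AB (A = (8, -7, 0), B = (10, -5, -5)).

Direction vector d = B - A = (10 - 8, -5 + 7, -5 + 0) = (2, 2, -5)
Parametric form r = A + t·d:
x = 8 + 2t, y = -7 + 2t, z = 0 - 5t

x = 8 + 2t, y = -7 + 2t, z = 0 - 5t


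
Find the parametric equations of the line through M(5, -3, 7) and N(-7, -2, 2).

Direction vector d = N - M = (-7 - 5, -2 + 3, 2 - 7) = (-12, 1, -5)
Parametric form r = M + t·d:
x = 5 - 12t, y = -3 + t, z = 7 - 5t

x = 5 - 12t, y = -3 + t, z = 7 - 5t


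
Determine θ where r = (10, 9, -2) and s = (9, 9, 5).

r·s = 10·9 + 9·9 + (-2)·5 = 90 + 81 - 10 = 161
|r| = √(10² + 9² + (-2)²) = √185 ≈ 13.6
|s| = √(9² + 9² + 5²) = √187 ≈ 13.67
cos θ = (r·s)/(|r||s|) = 161/(13.6·13.67) ≈ 0.8656
θ = arccos(0.8656) ≈ 30.05°

30.05°


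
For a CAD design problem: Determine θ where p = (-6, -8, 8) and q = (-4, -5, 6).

p·q = (-6)·(-4) + (-8)·(-5) + 8·6 = 24 + 40 + 48 = 112
|p| = √((-6)² + (-8)² + 8²) = √164 ≈ 12.81
|q| = √((-4)² + (-5)² + 6²) = √77 ≈ 8.775
cos θ = (p·q)/(|p||q|) = 112/(12.81·8.775) ≈ 0.9967
θ = arccos(0.9967) ≈ 4.678°

4.678°


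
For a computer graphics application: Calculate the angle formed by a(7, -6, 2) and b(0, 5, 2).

a·b = 7·0 + (-6)·5 + 2·2 = 0 - 30 + 4 = -26
|a| = √(7² + (-6)² + 2²) = √89 ≈ 9.434
|b| = √(0² + 5² + 2²) = √29 ≈ 5.385
cos θ = (a·b)/(|a||b|) = -26/(9.434·5.385) ≈ -0.5118
θ = arccos(-0.5118) ≈ 120.8°

120.8°


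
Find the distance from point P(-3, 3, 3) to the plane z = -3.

distance = |a·x₀ + b·y₀ + c·z₀ - d| / √(a² + b² + c²)
  = |0·(-3) + 0·3 + 1·3 - (-3)| / √(0² + 0² + 1²)
  = |0 + 0 + 3 + 3| / √(0 + 0 + 1)
  = |6| / √1
  = 6 / 1
  ≈ 6

6


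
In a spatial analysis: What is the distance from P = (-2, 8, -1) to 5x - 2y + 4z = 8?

distance = |a·x₀ + b·y₀ + c·z₀ - d| / √(a² + b² + c²)
  = |5·(-2) + (-2)·8 + 4·(-1) - 8| / √(5² + (-2)² + 4²)
  = |-10 - 16 - 4 - 8| / √(25 + 4 + 16)
  = |-38| / √45
  = 38 / 6.708
  ≈ 5.665

5.665


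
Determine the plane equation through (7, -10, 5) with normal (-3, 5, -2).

The plane through P with normal n = (a, b, c) satisfies n·(r - P) = 0,
i.e. ax + by + cz = a·x₀ + b·y₀ + c·z₀.
d = (-3)·7 + 5·(-10) + (-2)·5
  = -21 - 50 - 10
  = -81
Equation: -3x + 5y - 2z = -81

-3x + 5y - 2z = -81


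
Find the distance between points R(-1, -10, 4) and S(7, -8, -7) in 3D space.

d = √[(x₂-x₁)² + (y₂-y₁)² + (z₂-z₁)²]
  = √[8² + 2² + (-11)²]
  = √[64 + 4 + 121]
  = √189
  ≈ 13.75

13.75


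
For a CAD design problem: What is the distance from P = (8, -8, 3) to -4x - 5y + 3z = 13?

distance = |a·x₀ + b·y₀ + c·z₀ - d| / √(a² + b² + c²)
  = |(-4)·8 + (-5)·(-8) + 3·3 - 13| / √((-4)² + (-5)² + 3²)
  = |-32 + 40 + 9 - 13| / √(16 + 25 + 9)
  = |4| / √50
  = 4 / 7.071
  ≈ 0.5657

0.5657


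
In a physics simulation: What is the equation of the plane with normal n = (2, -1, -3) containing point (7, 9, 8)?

The plane through P with normal n = (a, b, c) satisfies n·(r - P) = 0,
i.e. ax + by + cz = a·x₀ + b·y₀ + c·z₀.
d = 2·7 + (-1)·9 + (-3)·8
  = 14 - 9 - 24
  = -19
Equation: 2x - y - 3z = -19

2x - y - 3z = -19


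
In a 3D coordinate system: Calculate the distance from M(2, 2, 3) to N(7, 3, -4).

d = √[(x₂-x₁)² + (y₂-y₁)² + (z₂-z₁)²]
  = √[5² + 1² + (-7)²]
  = √[25 + 1 + 49]
  = √75
  ≈ 8.66

8.66


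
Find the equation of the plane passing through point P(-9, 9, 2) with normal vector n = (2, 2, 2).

The plane through P with normal n = (a, b, c) satisfies n·(r - P) = 0,
i.e. ax + by + cz = a·x₀ + b·y₀ + c·z₀.
d = 2·(-9) + 2·9 + 2·2
  = -18 + 18 + 4
  = 4
Equation: 2x + 2y + 2z = 4

2x + 2y + 2z = 4


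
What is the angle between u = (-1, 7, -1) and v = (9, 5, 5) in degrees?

u·v = (-1)·9 + 7·5 + (-1)·5 = -9 + 35 - 5 = 21
|u| = √((-1)² + 7² + (-1)²) = √51 ≈ 7.141
|v| = √(9² + 5² + 5²) = √131 ≈ 11.45
cos θ = (u·v)/(|u||v|) = 21/(7.141·11.45) ≈ 0.2569
θ = arccos(0.2569) ≈ 75.11°

75.11°


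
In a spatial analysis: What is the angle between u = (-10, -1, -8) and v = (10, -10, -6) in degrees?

u·v = (-10)·10 + (-1)·(-10) + (-8)·(-6) = -100 + 10 + 48 = -42
|u| = √((-10)² + (-1)² + (-8)²) = √165 ≈ 12.85
|v| = √(10² + (-10)² + (-6)²) = √236 ≈ 15.36
cos θ = (u·v)/(|u||v|) = -42/(12.85·15.36) ≈ -0.2128
θ = arccos(-0.2128) ≈ 102.3°

102.3°


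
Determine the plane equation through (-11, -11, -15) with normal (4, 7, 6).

The plane through P with normal n = (a, b, c) satisfies n·(r - P) = 0,
i.e. ax + by + cz = a·x₀ + b·y₀ + c·z₀.
d = 4·(-11) + 7·(-11) + 6·(-15)
  = -44 - 77 - 90
  = -211
Equation: 4x + 7y + 6z = -211

4x + 7y + 6z = -211


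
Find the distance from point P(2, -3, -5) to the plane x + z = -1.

distance = |a·x₀ + b·y₀ + c·z₀ - d| / √(a² + b² + c²)
  = |1·2 + 0·(-3) + 1·(-5) - (-1)| / √(1² + 0² + 1²)
  = |2 + 0 - 5 + 1| / √(1 + 0 + 1)
  = |-2| / √2
  = 2 / 1.414
  ≈ 1.414

1.414


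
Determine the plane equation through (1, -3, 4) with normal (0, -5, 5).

The plane through P with normal n = (a, b, c) satisfies n·(r - P) = 0,
i.e. ax + by + cz = a·x₀ + b·y₀ + c·z₀.
d = 0·1 + (-5)·(-3) + 5·4
  = 0 + 15 + 20
  = 35
Equation: -5y + 5z = 35

-5y + 5z = 35


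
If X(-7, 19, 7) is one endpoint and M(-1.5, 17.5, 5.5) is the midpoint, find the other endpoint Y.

Y = 2M - X
  = (2·(-1.5) - (-7), 2·17.5 - 19, 2·5.5 - 7)
  = (-3 + 7, 35 - 19, 11 - 7)
  = (4, 16, 4)

(4, 16, 4)


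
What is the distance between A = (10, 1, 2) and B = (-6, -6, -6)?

d = √[(x₂-x₁)² + (y₂-y₁)² + (z₂-z₁)²]
  = √[(-16)² + (-7)² + (-8)²]
  = √[256 + 49 + 64]
  = √369
  ≈ 19.21

19.21


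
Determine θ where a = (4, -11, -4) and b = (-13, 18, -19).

a·b = 4·(-13) + (-11)·18 + (-4)·(-19) = -52 - 198 + 76 = -174
|a| = √(4² + (-11)² + (-4)²) = √153 ≈ 12.37
|b| = √((-13)² + 18² + (-19)²) = √854 ≈ 29.22
cos θ = (a·b)/(|a||b|) = -174/(12.37·29.22) ≈ -0.4814
θ = arccos(-0.4814) ≈ 118.8°

118.8°


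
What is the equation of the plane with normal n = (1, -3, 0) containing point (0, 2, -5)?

The plane through P with normal n = (a, b, c) satisfies n·(r - P) = 0,
i.e. ax + by + cz = a·x₀ + b·y₀ + c·z₀.
d = 1·0 + (-3)·2 + 0·(-5)
  = 0 - 6 + 0
  = -6
Equation: x - 3y = -6

x - 3y = -6


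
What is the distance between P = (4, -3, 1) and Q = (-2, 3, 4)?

d = √[(x₂-x₁)² + (y₂-y₁)² + (z₂-z₁)²]
  = √[(-6)² + 6² + 3²]
  = √[36 + 36 + 9]
  = √81
  ≈ 9

9


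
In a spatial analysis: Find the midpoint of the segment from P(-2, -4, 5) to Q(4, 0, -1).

M = ((x₁+x₂)/2, (y₁+y₂)/2, (z₁+z₂)/2)
  = ((-2 + 4)/2, (-4 + 0)/2, (5 - 1)/2)
  = (2/2, -4/2, 4/2)
  = (1, -2, 2)

(1, -2, 2)


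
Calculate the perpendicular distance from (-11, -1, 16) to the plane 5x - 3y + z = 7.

distance = |a·x₀ + b·y₀ + c·z₀ - d| / √(a² + b² + c²)
  = |5·(-11) + (-3)·(-1) + 1·16 - 7| / √(5² + (-3)² + 1²)
  = |-55 + 3 + 16 - 7| / √(25 + 9 + 1)
  = |-43| / √35
  = 43 / 5.916
  ≈ 7.268

7.268


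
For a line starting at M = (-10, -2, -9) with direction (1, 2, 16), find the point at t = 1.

P(t) = M + t·d
  = (-10 + 1·1, -2 + 2·1, -9 + 16·1)
  = (-10 + 1, -2 + 2, -9 + 16)
  = (-9, 0, 7)

(-9, 0, 7)


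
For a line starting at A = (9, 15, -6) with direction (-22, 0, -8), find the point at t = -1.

P(t) = A + t·d
  = (9 + (-22)·(-1), 15 + 0·(-1), -6 + (-8)·(-1))
  = (9 + 22, 15 + 0, -6 + 8)
  = (31, 15, 2)

(31, 15, 2)


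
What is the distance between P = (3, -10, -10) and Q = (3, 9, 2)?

d = √[(x₂-x₁)² + (y₂-y₁)² + (z₂-z₁)²]
  = √[0² + 19² + 12²]
  = √[0 + 361 + 144]
  = √505
  ≈ 22.47

22.47


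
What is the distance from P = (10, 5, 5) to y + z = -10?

distance = |a·x₀ + b·y₀ + c·z₀ - d| / √(a² + b² + c²)
  = |0·10 + 1·5 + 1·5 - (-10)| / √(0² + 1² + 1²)
  = |0 + 5 + 5 + 10| / √(0 + 1 + 1)
  = |20| / √2
  = 20 / 1.414
  ≈ 14.14

14.14


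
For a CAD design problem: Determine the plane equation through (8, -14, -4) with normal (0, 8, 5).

The plane through P with normal n = (a, b, c) satisfies n·(r - P) = 0,
i.e. ax + by + cz = a·x₀ + b·y₀ + c·z₀.
d = 0·8 + 8·(-14) + 5·(-4)
  = 0 - 112 - 20
  = -132
Equation: 8y + 5z = -132

8y + 5z = -132


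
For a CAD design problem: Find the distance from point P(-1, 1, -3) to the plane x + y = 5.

distance = |a·x₀ + b·y₀ + c·z₀ - d| / √(a² + b² + c²)
  = |1·(-1) + 1·1 + 0·(-3) - 5| / √(1² + 1² + 0²)
  = |-1 + 1 + 0 - 5| / √(1 + 1 + 0)
  = |-5| / √2
  = 5 / 1.414
  ≈ 3.536

3.536


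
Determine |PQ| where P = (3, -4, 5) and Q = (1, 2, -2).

d = √[(x₂-x₁)² + (y₂-y₁)² + (z₂-z₁)²]
  = √[(-2)² + 6² + (-7)²]
  = √[4 + 36 + 49]
  = √89
  ≈ 9.434

9.434


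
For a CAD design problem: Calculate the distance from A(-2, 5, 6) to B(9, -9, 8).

d = √[(x₂-x₁)² + (y₂-y₁)² + (z₂-z₁)²]
  = √[11² + (-14)² + 2²]
  = √[121 + 196 + 4]
  = √321
  ≈ 17.92

17.92


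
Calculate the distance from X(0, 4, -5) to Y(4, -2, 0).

d = √[(x₂-x₁)² + (y₂-y₁)² + (z₂-z₁)²]
  = √[4² + (-6)² + 5²]
  = √[16 + 36 + 25]
  = √77
  ≈ 8.775

8.775


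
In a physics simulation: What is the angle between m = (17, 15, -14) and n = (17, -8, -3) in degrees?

m·n = 17·17 + 15·(-8) + (-14)·(-3) = 289 - 120 + 42 = 211
|m| = √(17² + 15² + (-14)²) = √710 ≈ 26.65
|n| = √(17² + (-8)² + (-3)²) = √362 ≈ 19.03
cos θ = (m·n)/(|m||n|) = 211/(26.65·19.03) ≈ 0.4162
θ = arccos(0.4162) ≈ 65.41°

65.41°


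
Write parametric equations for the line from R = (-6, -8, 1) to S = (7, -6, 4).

Direction vector d = S - R = (7 + 6, -6 + 8, 4 - 1) = (13, 2, 3)
Parametric form r = R + t·d:
x = -6 + 13t, y = -8 + 2t, z = 1 + 3t

x = -6 + 13t, y = -8 + 2t, z = 1 + 3t


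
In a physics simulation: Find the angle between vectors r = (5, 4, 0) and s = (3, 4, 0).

r·s = 5·3 + 4·4 + 0·0 = 15 + 16 + 0 = 31
|r| = √(5² + 4² + 0²) = √41 ≈ 6.403
|s| = √(3² + 4² + 0²) = √25 ≈ 5
cos θ = (r·s)/(|r||s|) = 31/(6.403·5) ≈ 0.9683
θ = arccos(0.9683) ≈ 14.47°

14.47°


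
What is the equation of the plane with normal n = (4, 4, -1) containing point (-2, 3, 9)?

The plane through P with normal n = (a, b, c) satisfies n·(r - P) = 0,
i.e. ax + by + cz = a·x₀ + b·y₀ + c·z₀.
d = 4·(-2) + 4·3 + (-1)·9
  = -8 + 12 - 9
  = -5
Equation: 4x + 4y - z = -5

4x + 4y - z = -5


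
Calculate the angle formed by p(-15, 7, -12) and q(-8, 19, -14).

p·q = (-15)·(-8) + 7·19 + (-12)·(-14) = 120 + 133 + 168 = 421
|p| = √((-15)² + 7² + (-12)²) = √418 ≈ 20.45
|q| = √((-8)² + 19² + (-14)²) = √621 ≈ 24.92
cos θ = (p·q)/(|p||q|) = 421/(20.45·24.92) ≈ 0.8263
θ = arccos(0.8263) ≈ 34.28°

34.28°


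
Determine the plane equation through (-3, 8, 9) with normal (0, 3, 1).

The plane through P with normal n = (a, b, c) satisfies n·(r - P) = 0,
i.e. ax + by + cz = a·x₀ + b·y₀ + c·z₀.
d = 0·(-3) + 3·8 + 1·9
  = 0 + 24 + 9
  = 33
Equation: 3y + z = 33

3y + z = 33


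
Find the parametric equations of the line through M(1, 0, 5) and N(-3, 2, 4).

Direction vector d = N - M = (-3 - 1, 2 + 0, 4 - 5) = (-4, 2, -1)
Parametric form r = M + t·d:
x = 1 - 4t, y = 0 + 2t, z = 5 - t

x = 1 - 4t, y = 0 + 2t, z = 5 - t


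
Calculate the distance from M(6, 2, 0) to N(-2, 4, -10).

d = √[(x₂-x₁)² + (y₂-y₁)² + (z₂-z₁)²]
  = √[(-8)² + 2² + (-10)²]
  = √[64 + 4 + 100]
  = √168
  ≈ 12.96

12.96


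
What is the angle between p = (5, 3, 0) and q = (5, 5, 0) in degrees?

p·q = 5·5 + 3·5 + 0·0 = 25 + 15 + 0 = 40
|p| = √(5² + 3² + 0²) = √34 ≈ 5.831
|q| = √(5² + 5² + 0²) = √50 ≈ 7.071
cos θ = (p·q)/(|p||q|) = 40/(5.831·7.071) ≈ 0.9701
θ = arccos(0.9701) ≈ 14.04°

14.04°


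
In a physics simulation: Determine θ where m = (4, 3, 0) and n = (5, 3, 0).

m·n = 4·5 + 3·3 + 0·0 = 20 + 9 + 0 = 29
|m| = √(4² + 3² + 0²) = √25 ≈ 5
|n| = √(5² + 3² + 0²) = √34 ≈ 5.831
cos θ = (m·n)/(|m||n|) = 29/(5·5.831) ≈ 0.9947
θ = arccos(0.9947) ≈ 5.906°

5.906°


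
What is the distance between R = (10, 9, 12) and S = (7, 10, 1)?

d = √[(x₂-x₁)² + (y₂-y₁)² + (z₂-z₁)²]
  = √[(-3)² + 1² + (-11)²]
  = √[9 + 1 + 121]
  = √131
  ≈ 11.45

11.45
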